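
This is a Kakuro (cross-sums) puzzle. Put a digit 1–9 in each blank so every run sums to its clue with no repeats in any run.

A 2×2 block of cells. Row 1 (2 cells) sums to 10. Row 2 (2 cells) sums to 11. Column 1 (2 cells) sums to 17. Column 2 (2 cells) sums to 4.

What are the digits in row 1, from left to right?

17 in 2 cells must be {8,9}; 4 in 2 cells must be {1,3}.
The 11 across and the 4 down share only 3, so (2,2) = 3.
(1,2) = 4 − 3 = 1 completes the 4 down.
(2,1) = 11 − 3 = 8 completes the 11 across.
(1,1) = 10 − 1 = 9 completes the 10 across.

9 1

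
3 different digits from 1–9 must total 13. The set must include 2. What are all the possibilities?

{2,3,8}; {2,4,7}; {2,5,6}

3 distinct digits from 1–9 sum between 6 and 24.
Keeping only sets containing 2.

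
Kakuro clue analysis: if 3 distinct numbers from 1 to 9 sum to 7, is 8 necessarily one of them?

No

The only way to make 7 from 3 distinct digits is {1,2,4}, which does not contain 8.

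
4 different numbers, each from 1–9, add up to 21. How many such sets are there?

11

4 distinct digits from 1–9 sum between 10 and 30.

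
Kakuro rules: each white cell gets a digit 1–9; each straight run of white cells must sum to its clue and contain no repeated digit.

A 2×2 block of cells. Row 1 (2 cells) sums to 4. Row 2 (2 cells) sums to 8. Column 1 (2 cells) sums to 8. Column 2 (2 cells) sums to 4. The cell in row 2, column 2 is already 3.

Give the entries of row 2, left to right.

4 in 2 cells must be {1,3}.
(1,2) = 4 − 3 = 1 completes the 4 down.
(2,1) = 8 − 3 = 5 completes the 8 across.
(1,1) = 4 − 1 = 3 completes the 4 across.

5 3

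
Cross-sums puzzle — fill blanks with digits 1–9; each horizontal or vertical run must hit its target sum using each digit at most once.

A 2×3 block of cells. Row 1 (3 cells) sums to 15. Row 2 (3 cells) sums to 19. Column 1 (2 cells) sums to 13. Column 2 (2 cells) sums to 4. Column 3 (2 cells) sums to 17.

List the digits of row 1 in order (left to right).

4 in 2 cells must be {1,3}; 17 in 2 cells must be {8,9}.
The 19 across and the 4 down share only 3, so (2,2) = 3.
Given what's placed, (2,3) must be 9 to fit the 19 across and 17 down.
(1,2) = 4 − 3 = 1 completes the 4 down.
(1,3) = 17 − 9 = 8 completes the 17 down.
(2,1) = 19 − 12 = 7 completes the 19 across.
(1,1) = 15 − 9 = 6 completes the 15 across.

6 1 8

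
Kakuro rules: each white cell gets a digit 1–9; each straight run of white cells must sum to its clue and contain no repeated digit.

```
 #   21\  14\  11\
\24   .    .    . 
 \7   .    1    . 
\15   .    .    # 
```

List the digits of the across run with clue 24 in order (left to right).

8 7 9

24 in 3 cells must be {7,8,9}; 7 in 3 cells must be {1,2,4}.
Given what's placed, R2C1 must be 4 to fit the 7 across and 21 down.
R2C3 = 7 − 5 = 2 completes the 7 across.
R1C3 = 11 − 2 = 9 completes the 11 down.
R1C1 = 8: the only remaining digit allowed by both the 24 across and the 21 down.
R1C2 = 24 − 17 = 7 completes the 24 across.
R3C1 = 21 − 12 = 9 completes the 21 down.
R3C2 = 15 − 9 = 6 completes the 15 across.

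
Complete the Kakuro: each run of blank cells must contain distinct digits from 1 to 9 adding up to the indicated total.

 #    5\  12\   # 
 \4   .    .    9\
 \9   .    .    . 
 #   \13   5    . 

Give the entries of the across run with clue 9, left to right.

2, 6, 1

4 in 2 cells must be {1,3}.
R3C3 = 13 − 5 = 8 completes the 13 across.
R2C3 = 9 − 8 = 1 completes the 9 down.
No cell is forced outright now. R2C1 can only be 2 or 3 (the digits allowed by both its 9 across and its 5 down). If R2C1 = 3: then R1C1 would have to be in {1,3} for the 4 across but in {2} for the 5 down — contradiction. So R2C1 = 2.
R1C1 = 5 − 2 = 3 completes the 5 down.
R1C2 = 4 − 3 = 1 completes the 4 across.
R2C2 = 9 − 3 = 6 completes the 9 across.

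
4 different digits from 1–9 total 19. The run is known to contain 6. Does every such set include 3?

No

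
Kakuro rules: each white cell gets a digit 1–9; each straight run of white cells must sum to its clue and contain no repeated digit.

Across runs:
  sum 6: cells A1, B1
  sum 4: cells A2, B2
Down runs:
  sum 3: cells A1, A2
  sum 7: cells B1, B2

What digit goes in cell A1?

2

4 in 2 cells must be {1,3}; 3 in 2 cells must be {1,2}.
The 4 across and the 3 down share only 1, so A2 = 1.
B2 = 4 − 1 = 3 completes the 4 across.
A1 = 3 − 1 = 2 completes the 3 down.
B1 = 6 − 2 = 4 completes the 6 across.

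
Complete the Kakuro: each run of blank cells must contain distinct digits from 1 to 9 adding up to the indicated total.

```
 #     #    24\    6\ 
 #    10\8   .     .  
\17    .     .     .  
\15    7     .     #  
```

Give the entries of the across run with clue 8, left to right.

24 in 3 cells must be {7,8,9}.
Only 7 fits R1C2 under both its across sum 8 and down sum 24.
R1C3 = 8 − 7 = 1 completes the 8 across.
R2C1 = 10 − 7 = 3 completes the 10 down.
R2C3 = 6 − 1 = 5 completes the 6 down.
R3C2 = 15 − 7 = 8 completes the 15 across.
R2C2 = 17 − 8 = 9 completes the 17 across.

7 1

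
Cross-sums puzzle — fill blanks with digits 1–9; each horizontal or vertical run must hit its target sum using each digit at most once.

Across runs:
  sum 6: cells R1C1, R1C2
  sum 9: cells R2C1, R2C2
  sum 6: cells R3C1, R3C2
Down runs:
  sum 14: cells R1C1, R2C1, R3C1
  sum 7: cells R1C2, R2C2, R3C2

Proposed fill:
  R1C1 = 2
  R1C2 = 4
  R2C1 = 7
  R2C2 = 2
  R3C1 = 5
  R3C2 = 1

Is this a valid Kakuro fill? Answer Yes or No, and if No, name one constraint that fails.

Yes

Across: 2+4=6; 7+2=9; 5+1=6. Down: 2+7+5=14; 4+2+1=7. No digit repeats within any run.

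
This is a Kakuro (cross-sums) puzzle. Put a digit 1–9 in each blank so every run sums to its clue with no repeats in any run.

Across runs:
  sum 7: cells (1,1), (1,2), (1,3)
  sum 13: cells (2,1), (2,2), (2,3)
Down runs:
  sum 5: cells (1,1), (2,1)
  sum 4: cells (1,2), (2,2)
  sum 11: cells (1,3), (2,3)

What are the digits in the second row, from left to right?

1, 3, 9

7 in 3 cells must be {1,2,4}; 4 in 2 cells must be {1,3}.
The 7 across and the 4 down share only 1, so (1,2) = 1.
(2,2) = 4 − 1 = 3 completes the 4 down.
Nothing is forced directly, so branch on (1,1), whose candidates are 2 or 4. If (1,1) = 2: that forces (1,3) = 4, after which (2,1) would have to be in {1,2,4,6,8,9} for the 13 across but in {3} for the 5 down — contradiction. So (1,1) = 4.
(1,3) = 7 − 5 = 2 completes the 7 across.
(2,1) = 5 − 4 = 1 completes the 5 down.
(2,3) = 13 − 4 = 9 completes the 13 across.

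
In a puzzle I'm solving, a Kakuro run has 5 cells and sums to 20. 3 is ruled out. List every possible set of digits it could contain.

{1,2,4,5,8}; {1,2,4,6,7}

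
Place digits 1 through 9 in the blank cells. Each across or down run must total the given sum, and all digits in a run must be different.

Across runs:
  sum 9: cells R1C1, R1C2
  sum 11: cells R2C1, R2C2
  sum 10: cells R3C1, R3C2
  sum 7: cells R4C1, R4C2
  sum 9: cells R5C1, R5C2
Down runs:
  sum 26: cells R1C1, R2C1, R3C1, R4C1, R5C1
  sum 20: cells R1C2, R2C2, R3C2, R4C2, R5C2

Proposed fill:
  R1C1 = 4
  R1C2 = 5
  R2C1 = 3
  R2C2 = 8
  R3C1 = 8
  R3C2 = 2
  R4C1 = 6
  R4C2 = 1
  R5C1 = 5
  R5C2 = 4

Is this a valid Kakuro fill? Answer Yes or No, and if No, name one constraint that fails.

Across: 4+5=9; 3+8=11; 8+2=10; 6+1=7; 5+4=9. Down: 4+3+8+6+5=26; 5+8+2+1+4=20. No digit repeats within any run.

Yes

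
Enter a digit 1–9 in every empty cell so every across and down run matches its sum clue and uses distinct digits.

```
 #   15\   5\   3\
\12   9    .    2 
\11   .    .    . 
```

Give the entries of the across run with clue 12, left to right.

9 1 2

3 in 2 cells must be {1,2}.
R1C2 = 12 − 11 = 1 completes the 12 across.
R2C1 = 15 − 9 = 6 completes the 15 down.
R2C2 = 5 − 1 = 4 completes the 5 down.
R2C3 = 11 − 10 = 1 completes the 11 across.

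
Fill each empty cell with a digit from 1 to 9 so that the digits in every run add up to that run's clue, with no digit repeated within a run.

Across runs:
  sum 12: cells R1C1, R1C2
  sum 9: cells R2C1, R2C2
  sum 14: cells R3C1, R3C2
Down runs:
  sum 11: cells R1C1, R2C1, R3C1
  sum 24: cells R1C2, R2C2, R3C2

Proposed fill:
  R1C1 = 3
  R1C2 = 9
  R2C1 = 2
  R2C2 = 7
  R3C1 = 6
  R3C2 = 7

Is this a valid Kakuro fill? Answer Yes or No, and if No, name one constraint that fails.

No — the across run R3C1–R3C2 sums to 13, not 14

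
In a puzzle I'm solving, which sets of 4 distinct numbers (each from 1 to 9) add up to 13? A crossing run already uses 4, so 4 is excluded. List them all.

{1,2,3,7}

4 distinct digits from 1–9 sum between 10 and 30.
Dropping sets that contain 4.
Only one set works: {1,2,3,7}.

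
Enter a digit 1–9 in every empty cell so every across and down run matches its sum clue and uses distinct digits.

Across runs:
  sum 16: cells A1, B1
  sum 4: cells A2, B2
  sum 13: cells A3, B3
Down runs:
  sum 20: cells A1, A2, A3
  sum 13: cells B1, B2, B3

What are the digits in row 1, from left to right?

9 7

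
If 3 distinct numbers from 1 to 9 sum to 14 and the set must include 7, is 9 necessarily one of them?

Counterexample: {1,6,7} sums to 14 under that restriction without using 9.

No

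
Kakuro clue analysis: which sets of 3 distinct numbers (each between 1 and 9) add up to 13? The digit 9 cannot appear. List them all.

{1,4,8}; {1,5,7}; {2,3,8}; {2,4,7}; {2,5,6}; {3,4,6}

3 distinct digits from 1–9 sum between 6 and 24.
Dropping sets that contain 9.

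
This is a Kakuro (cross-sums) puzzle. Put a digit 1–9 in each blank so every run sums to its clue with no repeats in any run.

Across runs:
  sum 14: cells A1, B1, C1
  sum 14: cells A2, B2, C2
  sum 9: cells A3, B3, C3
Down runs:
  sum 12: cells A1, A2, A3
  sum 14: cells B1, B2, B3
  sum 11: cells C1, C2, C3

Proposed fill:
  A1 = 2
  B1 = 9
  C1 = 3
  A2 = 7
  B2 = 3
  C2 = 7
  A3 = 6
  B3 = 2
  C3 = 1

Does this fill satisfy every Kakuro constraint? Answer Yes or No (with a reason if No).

No — the across run A2–C2 sums to 17, not 14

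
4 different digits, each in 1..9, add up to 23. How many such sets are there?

9

4 distinct digits from 1–9 sum between 10 and 30.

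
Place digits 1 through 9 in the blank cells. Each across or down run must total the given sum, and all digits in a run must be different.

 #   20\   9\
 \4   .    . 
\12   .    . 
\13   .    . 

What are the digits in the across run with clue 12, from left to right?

9 3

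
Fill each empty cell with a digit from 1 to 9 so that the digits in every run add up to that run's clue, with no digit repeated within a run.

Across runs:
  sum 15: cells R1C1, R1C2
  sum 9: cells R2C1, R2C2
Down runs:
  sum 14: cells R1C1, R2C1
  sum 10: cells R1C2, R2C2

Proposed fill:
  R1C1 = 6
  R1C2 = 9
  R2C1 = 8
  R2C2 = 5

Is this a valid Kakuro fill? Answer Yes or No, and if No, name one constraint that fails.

No — the down run R1C2–R2C2 sums to 14, not 10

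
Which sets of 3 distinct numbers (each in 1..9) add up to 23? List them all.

3 distinct digits from 1–9 sum between 6 and 24.
Only one set works: {6,8,9}.

{6,8,9}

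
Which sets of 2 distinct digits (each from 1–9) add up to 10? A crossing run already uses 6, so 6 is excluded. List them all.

2 distinct digits from 1–9 sum between 3 and 17.
Dropping sets that contain 6.

{1,9}; {2,8}; {3,7}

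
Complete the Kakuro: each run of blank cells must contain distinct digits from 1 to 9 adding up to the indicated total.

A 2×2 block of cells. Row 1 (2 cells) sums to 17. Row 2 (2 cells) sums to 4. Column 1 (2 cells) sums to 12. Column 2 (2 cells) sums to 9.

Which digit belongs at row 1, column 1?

9

17 in 2 cells must be {8,9}; 4 in 2 cells must be {1,3}.
The 17 across and the 9 down share only 8, so (1,2) = 8.
The 4 across and the 12 down share only 3, so (2,1) = 3.
(2,2) = 4 − 3 = 1 completes the 4 across.
(1,1) = 17 − 8 = 9 completes the 17 across.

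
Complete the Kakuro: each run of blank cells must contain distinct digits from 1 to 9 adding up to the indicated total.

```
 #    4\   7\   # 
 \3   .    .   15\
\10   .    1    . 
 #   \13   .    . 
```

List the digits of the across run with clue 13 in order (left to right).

4 9

3 in 2 cells must be {1,2}; 4 in 2 cells must be {1,3}; 7 in 3 cells must be {1,2,4}.
R1C1 = 1: only digit in both the 3-across and 4-down candidate sets.
R1C2 = 3 − 1 = 2 completes the 3 across.
R2C1 = 4 − 1 = 3 completes the 4 down.
R2C3 = 10 − 4 = 6 completes the 10 across.
R3C2 = 7 − 3 = 4 completes the 7 down.
R3C3 = 13 − 4 = 9 completes the 13 across.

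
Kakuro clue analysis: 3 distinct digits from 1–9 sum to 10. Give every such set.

3 distinct digits from 1–9 sum between 6 and 24.

{1,2,7}; {1,3,6}; {1,4,5}; {2,3,5}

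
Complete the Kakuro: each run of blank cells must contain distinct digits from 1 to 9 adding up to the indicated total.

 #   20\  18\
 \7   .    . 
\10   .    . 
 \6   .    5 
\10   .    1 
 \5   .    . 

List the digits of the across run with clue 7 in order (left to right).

R3C1 = 6 − 5 = 1 completes the 6 across.
R4C1 = 10 − 1 = 9 completes the 10 across.
No cell is forced outright now. R2C1 can only be 2 or 3 (the digits allowed by both its 10 across and its 20 down). If R2C1 = 2: then R2C2 would have to be in {8} for the 10 across but in {2,3,4,6,7} for the 18 down — contradiction. So R2C1 = 3.
R2C2 = 10 − 3 = 7 completes the 10 across.
Given what's placed, R5C1 must be 2 to fit the 5 across and 20 down.
R5C2 = 5 − 2 = 3 completes the 5 across.
R1C1 = 20 − 15 = 5 completes the 20 down.
R1C2 = 7 − 5 = 2 completes the 7 across.

5 2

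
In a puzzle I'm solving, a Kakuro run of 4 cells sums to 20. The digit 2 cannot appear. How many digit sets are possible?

4 distinct digits from 1–9 sum between 10 and 30.
Dropping sets that contain 2.
Enumerating: {1,3,7,9}, {1,4,6,9}, {1,4,7,8}, {1,5,6,8}, {3,4,5,8}, {3,4,6,7}.

6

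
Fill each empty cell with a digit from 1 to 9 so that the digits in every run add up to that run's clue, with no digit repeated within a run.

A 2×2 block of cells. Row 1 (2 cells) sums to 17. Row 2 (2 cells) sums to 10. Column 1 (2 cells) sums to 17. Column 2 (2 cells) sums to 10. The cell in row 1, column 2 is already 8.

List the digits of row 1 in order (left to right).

17 in 2 cells must be {8,9}.
(1,1) = 17 − 8 = 9 completes the 17 across.
(2,1) = 17 − 9 = 8 completes the 17 down.
(2,2) = 10 − 8 = 2 completes the 10 across.

9 8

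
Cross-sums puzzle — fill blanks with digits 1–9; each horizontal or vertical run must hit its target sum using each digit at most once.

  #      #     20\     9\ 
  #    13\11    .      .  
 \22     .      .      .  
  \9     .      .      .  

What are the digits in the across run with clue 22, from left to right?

Nothing is forced directly, so branch on R2C3, whose candidates are 5 or 6. If R2C3 = 6: that forces R1C3 = 2, R3C3 = 1, R1C2 = 9, R2C2 = 7, after which R3C2 would have to be in {2,3,5,6} for the 9 across but in {4} for the 20 down — contradiction. So R2C3 = 5.
Given what's placed, R1C3 must be 3 to fit the 11 across and 9 down.
R3C3 = 9 − 8 = 1 completes the 9 down.
R1C2 = 11 − 3 = 8 completes the 11 across.
R2C2 = 9: the only remaining digit allowed by both the 22 across and the 20 down.
R3C2 = 20 − 17 = 3 completes the 20 down.
R2C1 = 22 − 14 = 8 completes the 22 across.
R3C1 = 9 − 4 = 5 completes the 9 across.

8 9 5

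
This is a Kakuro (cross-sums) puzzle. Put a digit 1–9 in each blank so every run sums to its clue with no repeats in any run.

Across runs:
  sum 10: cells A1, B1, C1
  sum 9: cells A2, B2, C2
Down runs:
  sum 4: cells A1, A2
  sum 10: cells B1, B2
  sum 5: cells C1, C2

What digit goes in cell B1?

6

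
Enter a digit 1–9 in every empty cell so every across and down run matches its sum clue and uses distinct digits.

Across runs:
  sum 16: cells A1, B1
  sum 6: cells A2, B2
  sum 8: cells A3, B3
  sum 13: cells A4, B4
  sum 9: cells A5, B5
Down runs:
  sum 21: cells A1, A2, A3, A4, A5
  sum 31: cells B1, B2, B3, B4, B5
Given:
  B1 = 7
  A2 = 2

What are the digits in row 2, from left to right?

16 in 2 cells must be {7,9}.
A1 = 16 − 7 = 9 completes the 16 across.
B2 = 6 − 2 = 4 completes the 6 across.

2 4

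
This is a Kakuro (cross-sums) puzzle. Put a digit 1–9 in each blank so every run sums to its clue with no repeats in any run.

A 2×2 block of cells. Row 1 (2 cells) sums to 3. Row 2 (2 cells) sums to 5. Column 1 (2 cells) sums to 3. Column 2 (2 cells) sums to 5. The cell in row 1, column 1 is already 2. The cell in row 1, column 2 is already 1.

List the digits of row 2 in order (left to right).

3 in 2 cells must be {1,2}.
(2,1) = 3 − 2 = 1 completes the 3 down.
(2,2) = 5 − 1 = 4 completes the 5 across.

1 4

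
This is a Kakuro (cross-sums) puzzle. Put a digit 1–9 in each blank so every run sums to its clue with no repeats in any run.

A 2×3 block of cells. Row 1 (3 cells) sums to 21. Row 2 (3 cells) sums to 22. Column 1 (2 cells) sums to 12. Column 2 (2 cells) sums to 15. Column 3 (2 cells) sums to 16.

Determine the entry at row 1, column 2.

9

16 in 2 cells must be {7,9}.
Nothing is forced directly, so branch on (1,3), whose candidates are 7 or 9. If (1,3) = 9: that forces (2,3) = 7, (2,1) = 9, (2,2) = 6, after which (1,1) would have to be in {4,5,7,8} for the 21 across but in {3} for the 12 down — contradiction. So (1,3) = 7.
(2,3) = 16 − 7 = 9 completes the 16 down.
Nothing is forced directly, so branch on (2,1), whose candidates are 5 or 7 or 8. If (2,1) = 5: then (1,1) would have to be in {5,6,8,9} for the 21 across but in {7} for the 12 down — contradiction. If (2,1) = 8: then (1,1) would have to be in {5,6,8,9} for the 21 across but in {4} for the 12 down — contradiction. So (2,1) = 7.
(1,1) = 12 − 7 = 5 completes the 12 down.
(1,2) = 21 − 12 = 9 completes the 21 across.
(2,2) = 22 − 16 = 6 completes the 22 across.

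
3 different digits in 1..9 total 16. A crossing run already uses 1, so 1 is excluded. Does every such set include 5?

Counterexample: {2,6,8} sums to 16 under that restriction without using 5.

No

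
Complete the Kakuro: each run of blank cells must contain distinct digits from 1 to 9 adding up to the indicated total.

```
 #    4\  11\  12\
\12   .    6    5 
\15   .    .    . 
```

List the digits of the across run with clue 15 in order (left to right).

4 in 2 cells must be {1,3}.
R1C1 = 12 − 11 = 1 completes the 12 across.
R2C1 = 4 − 1 = 3 completes the 4 down.
R2C2 = 11 − 6 = 5 completes the 11 down.
R2C3 = 15 − 8 = 7 completes the 15 across.

3 5 7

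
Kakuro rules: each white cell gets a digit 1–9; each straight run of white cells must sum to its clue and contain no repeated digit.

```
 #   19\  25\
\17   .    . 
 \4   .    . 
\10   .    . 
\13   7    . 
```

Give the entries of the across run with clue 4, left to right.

1, 3

17 in 2 cells must be {8,9}; 4 in 2 cells must be {1,3}.
R4C2 = 13 − 7 = 6 completes the 13 across.
Given what's placed, R2C2 must be 3 to fit the 4 across and 25 down.
R1C2 = 9: the only remaining digit allowed by both the 17 across and the 25 down.
R2C1 = 4 − 3 = 1 completes the 4 across.
R3C2 = 25 − 18 = 7 completes the 25 down.
R1C1 = 17 − 9 = 8 completes the 17 across.
R3C1 = 10 − 7 = 3 completes the 10 across.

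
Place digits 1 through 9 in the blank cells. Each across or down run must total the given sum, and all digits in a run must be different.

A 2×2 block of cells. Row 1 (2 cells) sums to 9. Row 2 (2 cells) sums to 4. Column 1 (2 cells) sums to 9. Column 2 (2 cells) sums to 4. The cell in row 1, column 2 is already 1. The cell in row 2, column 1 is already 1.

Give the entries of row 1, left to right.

8, 1

4 in 2 cells must be {1,3}.
(1,1) = 9 − 1 = 8 completes the 9 across.
(2,2) = 4 − 1 = 3 completes the 4 across.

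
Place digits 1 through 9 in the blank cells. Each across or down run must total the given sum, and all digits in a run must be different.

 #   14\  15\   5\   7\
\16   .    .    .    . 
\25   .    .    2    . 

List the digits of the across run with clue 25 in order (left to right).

R1C3 = 5 − 2 = 3 completes the 5 down.
R2C4 = 6: the only remaining digit allowed by both the 25 across and the 7 down.
R1C4 = 7 − 6 = 1 completes the 7 down.
Nothing is forced directly, so branch on R1C1, whose candidates are 5 or 8. If R1C1 = 8: then R1C2 would have to be in {4} for the 16 across but in {6,7,8,9} for the 15 down — contradiction. So R1C1 = 5.
R1C2 = 16 − 9 = 7 completes the 16 across.
R2C1 = 14 − 5 = 9 completes the 14 down.
R2C2 = 25 − 17 = 8 completes the 25 across.

9, 8, 2, 6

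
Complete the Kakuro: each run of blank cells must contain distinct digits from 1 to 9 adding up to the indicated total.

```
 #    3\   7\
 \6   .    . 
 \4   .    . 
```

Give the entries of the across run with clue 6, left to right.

2, 4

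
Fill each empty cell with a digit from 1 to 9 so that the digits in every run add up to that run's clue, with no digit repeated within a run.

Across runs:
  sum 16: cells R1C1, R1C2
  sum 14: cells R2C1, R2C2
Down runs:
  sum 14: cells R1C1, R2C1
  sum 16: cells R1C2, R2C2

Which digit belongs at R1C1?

9

16 in 2 cells must be {7,9}.
The 16 across and the 14 down share only 9, so R1C1 = 9.
R1C2 = 16 − 9 = 7 completes the 16 across.
R2C1 = 14 − 9 = 5 completes the 14 down.
R2C2 = 14 − 5 = 9 completes the 14 across.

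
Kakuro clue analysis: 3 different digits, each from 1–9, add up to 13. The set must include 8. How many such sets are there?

2

3 distinct digits from 1–9 sum between 6 and 24.
Keeping only sets containing 8.
Enumerating: {1,4,8}, {2,3,8}.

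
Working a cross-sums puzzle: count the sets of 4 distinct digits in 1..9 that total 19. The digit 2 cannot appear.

6

4 distinct digits from 1–9 sum between 10 and 30.
Dropping sets that contain 2.
Enumerating: {1,3,6,9}, {1,3,7,8}, {1,4,5,9}, {1,4,6,8}, {1,5,6,7}, {3,4,5,7}.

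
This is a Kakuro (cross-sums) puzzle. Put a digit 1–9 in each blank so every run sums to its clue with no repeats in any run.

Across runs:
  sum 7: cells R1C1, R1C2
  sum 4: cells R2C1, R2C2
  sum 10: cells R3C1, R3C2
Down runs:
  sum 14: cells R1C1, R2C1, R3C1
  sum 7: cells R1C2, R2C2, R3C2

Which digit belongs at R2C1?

3

4 in 2 cells must be {1,3}; 7 in 3 cells must be {1,2,4}.
The 4 across and the 7 down share only 1, so R2C2 = 1.
R2C1 = 4 − 1 = 3 completes the 4 across.
Nothing is forced directly, so branch on R1C2, whose candidates are 2 or 4. If R1C2 = 4: then R1C1 would have to be in {3} for the 7 across but in {2,4,5,6,7,9} for the 14 down — contradiction. So R1C2 = 2.
R1C1 = 7 − 2 = 5 completes the 7 across.
R3C1 = 14 − 8 = 6 completes the 14 down.
R3C2 = 10 − 6 = 4 completes the 10 across.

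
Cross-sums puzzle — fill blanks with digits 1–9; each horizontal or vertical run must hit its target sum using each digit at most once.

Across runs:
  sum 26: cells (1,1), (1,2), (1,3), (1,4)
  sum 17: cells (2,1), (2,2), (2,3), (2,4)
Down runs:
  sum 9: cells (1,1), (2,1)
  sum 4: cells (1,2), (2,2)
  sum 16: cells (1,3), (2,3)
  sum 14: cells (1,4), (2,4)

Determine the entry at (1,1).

4 in 2 cells must be {1,3}; 16 in 2 cells must be {7,9}.
Only 3 fits (1,2) under both its across sum 26 and down sum 4.
Given what's placed, (1,3) must be 9 to fit the 26 across and 16 down.
(2,2) = 4 − 3 = 1 completes the 4 down.
(2,3) = 16 − 9 = 7 completes the 16 down.
No cell is forced outright now. (2,4) can only be 5 or 6 (the digits allowed by both its 17 across and its 14 down). If (2,4) = 5: then (1,4) would have to be in {6,8} for the 26 across but in {9} for the 14 down — contradiction. So (2,4) = 6.
(1,4) = 14 − 6 = 8 completes the 14 down.
(2,1) = 17 − 14 = 3 completes the 17 across.
(1,1) = 26 − 20 = 6 completes the 26 across.

6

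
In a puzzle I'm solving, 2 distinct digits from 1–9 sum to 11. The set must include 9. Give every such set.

2 distinct digits from 1–9 sum between 3 and 17.
Keeping only sets containing 9.
Only one set works: {2,9}.

{2,9}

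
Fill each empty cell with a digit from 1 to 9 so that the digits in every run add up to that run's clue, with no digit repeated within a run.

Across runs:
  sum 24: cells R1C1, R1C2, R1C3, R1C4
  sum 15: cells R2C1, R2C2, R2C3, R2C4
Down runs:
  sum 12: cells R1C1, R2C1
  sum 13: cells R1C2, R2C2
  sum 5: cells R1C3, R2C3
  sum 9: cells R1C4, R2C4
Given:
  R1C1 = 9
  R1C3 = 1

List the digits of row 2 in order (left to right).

3 7 4 1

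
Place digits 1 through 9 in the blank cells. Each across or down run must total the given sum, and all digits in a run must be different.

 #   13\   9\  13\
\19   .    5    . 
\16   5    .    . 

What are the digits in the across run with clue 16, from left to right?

R1C1 = 13 − 5 = 8 completes the 13 down.
R1C3 = 19 − 13 = 6 completes the 19 across.
R2C2 = 9 − 5 = 4 completes the 9 down.
R2C3 = 16 − 9 = 7 completes the 16 across.

5 4 7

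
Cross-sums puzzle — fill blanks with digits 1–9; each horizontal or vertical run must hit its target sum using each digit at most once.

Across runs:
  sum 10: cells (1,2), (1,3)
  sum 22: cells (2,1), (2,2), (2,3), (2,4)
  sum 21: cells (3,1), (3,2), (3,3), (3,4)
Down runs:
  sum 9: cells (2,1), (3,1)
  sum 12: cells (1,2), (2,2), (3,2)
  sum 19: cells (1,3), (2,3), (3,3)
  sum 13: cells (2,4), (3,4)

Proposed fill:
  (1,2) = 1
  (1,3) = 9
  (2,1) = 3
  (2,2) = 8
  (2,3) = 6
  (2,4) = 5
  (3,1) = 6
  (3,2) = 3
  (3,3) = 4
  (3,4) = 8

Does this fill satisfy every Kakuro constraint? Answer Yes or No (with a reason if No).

Yes

Across: 1+9=10; 3+8+6+5=22; 6+3+4+8=21. Down: 3+6=9; 1+8+3=12; 9+6+4=19; 5+8=13. No digit repeats within any run.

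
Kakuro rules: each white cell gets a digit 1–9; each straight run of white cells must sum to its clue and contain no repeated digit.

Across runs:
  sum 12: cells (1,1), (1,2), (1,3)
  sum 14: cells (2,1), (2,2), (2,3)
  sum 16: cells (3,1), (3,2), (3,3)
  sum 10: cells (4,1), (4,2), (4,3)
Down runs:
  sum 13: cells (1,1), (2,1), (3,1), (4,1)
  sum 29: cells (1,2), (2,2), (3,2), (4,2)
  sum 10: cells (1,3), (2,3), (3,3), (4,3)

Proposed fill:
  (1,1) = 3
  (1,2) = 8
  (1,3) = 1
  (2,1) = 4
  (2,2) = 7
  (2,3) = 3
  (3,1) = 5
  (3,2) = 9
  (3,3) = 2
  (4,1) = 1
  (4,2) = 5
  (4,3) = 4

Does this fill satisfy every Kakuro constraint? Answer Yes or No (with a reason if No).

Across: 3+8+1=12; 4+7+3=14; 5+9+2=16; 1+5+4=10. Down: 3+4+5+1=13; 8+7+9+5=29; 1+3+2+4=10. No digit repeats within any run.

Yes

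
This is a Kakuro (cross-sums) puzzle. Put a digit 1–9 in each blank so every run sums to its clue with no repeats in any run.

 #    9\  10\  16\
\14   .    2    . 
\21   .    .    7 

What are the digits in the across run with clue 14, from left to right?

3 2 9

16 in 2 cells must be {7,9}.
R1C3 = 16 − 7 = 9 completes the 16 down.
R2C2 = 10 − 2 = 8 completes the 10 down.
R1C1 = 14 − 11 = 3 completes the 14 across.
R2C1 = 21 − 15 = 6 completes the 21 across.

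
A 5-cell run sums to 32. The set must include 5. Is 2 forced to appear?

No

Counterexample: {3,5,7,8,9} sums to 32 under that restriction without using 2.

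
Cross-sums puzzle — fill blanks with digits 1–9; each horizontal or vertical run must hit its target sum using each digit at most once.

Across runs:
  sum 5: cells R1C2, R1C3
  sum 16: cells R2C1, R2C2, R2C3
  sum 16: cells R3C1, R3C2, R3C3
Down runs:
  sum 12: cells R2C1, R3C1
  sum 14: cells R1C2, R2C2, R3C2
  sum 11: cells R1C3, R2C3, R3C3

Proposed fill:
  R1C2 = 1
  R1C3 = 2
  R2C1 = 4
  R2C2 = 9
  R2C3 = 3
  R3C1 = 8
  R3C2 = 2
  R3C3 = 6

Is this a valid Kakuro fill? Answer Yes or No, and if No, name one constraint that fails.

No — the across run R1C2–R1C3 sums to 3, not 5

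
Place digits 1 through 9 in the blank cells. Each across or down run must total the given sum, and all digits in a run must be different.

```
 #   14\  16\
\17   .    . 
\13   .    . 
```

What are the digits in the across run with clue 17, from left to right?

17 in 2 cells must be {8,9}; 16 in 2 cells must be {7,9}.
The 17 across and the 16 down share only 9, so R1C2 = 9.
R2C2 = 16 − 9 = 7 completes the 16 down.
R1C1 = 17 − 9 = 8 completes the 17 across.
R2C1 = 13 − 7 = 6 completes the 13 across.

8 9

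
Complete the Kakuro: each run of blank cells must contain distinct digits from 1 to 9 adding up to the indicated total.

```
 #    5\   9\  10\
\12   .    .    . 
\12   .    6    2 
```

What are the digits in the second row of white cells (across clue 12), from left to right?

4, 6, 2

R1C2 = 9 − 6 = 3 completes the 9 down.
R1C3 = 10 − 2 = 8 completes the 10 down.
R2C1 = 12 − 8 = 4 completes the 12 across.
R1C1 = 12 − 11 = 1 completes the 12 across.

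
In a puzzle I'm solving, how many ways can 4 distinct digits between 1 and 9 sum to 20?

4 distinct digits from 1–9 sum between 10 and 30.

12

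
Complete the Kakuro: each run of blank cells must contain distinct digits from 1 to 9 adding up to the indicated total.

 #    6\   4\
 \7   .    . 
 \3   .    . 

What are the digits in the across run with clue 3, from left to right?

3 in 2 cells must be {1,2}; 4 in 2 cells must be {1,3}.
The 3 across and the 4 down share only 1, so R2C2 = 1.
R1C2 = 4 − 1 = 3 completes the 4 down.
R2C1 = 3 − 1 = 2 completes the 3 across.
R1C1 = 7 − 3 = 4 completes the 7 across.

2 1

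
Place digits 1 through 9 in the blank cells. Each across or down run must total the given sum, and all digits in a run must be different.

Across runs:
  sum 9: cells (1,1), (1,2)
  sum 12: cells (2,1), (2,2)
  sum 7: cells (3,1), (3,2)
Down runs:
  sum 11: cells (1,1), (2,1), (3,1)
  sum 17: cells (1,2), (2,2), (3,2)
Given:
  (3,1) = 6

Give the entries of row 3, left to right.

6 1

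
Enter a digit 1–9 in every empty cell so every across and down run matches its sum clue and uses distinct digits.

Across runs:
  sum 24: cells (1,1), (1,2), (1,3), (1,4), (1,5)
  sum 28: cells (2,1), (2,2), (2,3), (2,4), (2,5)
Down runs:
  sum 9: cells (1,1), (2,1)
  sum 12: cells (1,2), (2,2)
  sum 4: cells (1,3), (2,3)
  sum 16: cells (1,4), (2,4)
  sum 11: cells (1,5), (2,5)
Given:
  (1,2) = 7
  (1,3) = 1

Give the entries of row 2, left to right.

4 5 3 7 9

4 in 2 cells must be {1,3}; 16 in 2 cells must be {7,9}.
(1,4) = 9: the only remaining digit allowed by both the 24 across and the 16 down.
(2,2) = 12 − 7 = 5 completes the 12 down.
(2,3) = 4 − 1 = 3 completes the 4 down.
(2,4) = 16 − 9 = 7 completes the 16 down.
(2,1) = 4: the only remaining digit allowed by both the 28 across and the 9 down.
(2,5) = 28 − 19 = 9 completes the 28 across.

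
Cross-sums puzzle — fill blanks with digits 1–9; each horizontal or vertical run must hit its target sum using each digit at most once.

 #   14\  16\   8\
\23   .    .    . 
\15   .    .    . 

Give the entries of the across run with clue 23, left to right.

8, 9, 6

23 in 3 cells must be {6,8,9}; 16 in 2 cells must be {7,9}.
The 23 across and the 16 down share only 9, so R1C2 = 9.
Given what's placed, R1C3 must be 6 to fit the 23 across and 8 down.
R2C2 = 16 − 9 = 7 completes the 16 down.
R2C3 = 8 − 6 = 2 completes the 8 down.
R1C1 = 23 − 15 = 8 completes the 23 across.
R2C1 = 15 − 9 = 6 completes the 15 across.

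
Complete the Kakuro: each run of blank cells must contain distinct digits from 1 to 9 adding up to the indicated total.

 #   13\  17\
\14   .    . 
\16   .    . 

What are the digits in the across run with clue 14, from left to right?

6 8

16 in 2 cells must be {7,9}; 17 in 2 cells must be {8,9}.
The 16 across and the 17 down share only 9, so R2C2 = 9.
R1C2 = 17 − 9 = 8 completes the 17 down.
R2C1 = 16 − 9 = 7 completes the 16 across.
R1C1 = 14 − 8 = 6 completes the 14 across.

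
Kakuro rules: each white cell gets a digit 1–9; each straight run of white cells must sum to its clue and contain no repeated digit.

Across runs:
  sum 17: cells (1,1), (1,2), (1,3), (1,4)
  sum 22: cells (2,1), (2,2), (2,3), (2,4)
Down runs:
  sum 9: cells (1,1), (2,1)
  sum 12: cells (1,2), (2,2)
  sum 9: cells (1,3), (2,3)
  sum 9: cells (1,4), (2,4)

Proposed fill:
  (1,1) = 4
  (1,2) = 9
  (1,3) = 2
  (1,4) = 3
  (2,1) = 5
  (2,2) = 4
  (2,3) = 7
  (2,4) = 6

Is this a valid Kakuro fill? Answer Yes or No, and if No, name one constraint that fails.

No — the down run (1,2)–(2,2) sums to 13, not 12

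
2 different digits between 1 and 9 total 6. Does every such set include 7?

Counterexample: {1,5} sums to 6 without using 7.

No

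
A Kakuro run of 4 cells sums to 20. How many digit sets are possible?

4 distinct digits from 1–9 sum between 10 and 30.

12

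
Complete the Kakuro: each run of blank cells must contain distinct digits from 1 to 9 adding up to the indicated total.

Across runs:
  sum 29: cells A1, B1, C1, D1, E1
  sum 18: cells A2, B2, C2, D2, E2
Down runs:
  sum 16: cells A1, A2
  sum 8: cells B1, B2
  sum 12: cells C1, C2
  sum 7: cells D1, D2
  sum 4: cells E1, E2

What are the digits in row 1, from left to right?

9, 6, 7, 4, 3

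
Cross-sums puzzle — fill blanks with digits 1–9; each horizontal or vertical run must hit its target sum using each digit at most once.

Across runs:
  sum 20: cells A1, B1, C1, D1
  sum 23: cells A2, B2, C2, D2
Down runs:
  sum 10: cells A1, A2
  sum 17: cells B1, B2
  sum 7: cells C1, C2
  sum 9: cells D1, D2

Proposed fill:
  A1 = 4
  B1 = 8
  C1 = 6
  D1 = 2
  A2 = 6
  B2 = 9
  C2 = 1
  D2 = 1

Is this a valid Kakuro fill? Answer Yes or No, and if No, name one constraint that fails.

No — the across run A2–D2 sums to 17, not 23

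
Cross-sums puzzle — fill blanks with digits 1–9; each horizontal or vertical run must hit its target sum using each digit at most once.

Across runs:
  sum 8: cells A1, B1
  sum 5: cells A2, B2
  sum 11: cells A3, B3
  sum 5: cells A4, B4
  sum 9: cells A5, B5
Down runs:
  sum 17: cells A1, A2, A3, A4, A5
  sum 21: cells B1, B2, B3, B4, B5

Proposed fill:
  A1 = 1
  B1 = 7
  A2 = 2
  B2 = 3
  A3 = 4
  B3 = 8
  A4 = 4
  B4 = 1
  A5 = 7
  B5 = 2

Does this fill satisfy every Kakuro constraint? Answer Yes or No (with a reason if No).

No — the across run A3–B3 sums to 12, not 11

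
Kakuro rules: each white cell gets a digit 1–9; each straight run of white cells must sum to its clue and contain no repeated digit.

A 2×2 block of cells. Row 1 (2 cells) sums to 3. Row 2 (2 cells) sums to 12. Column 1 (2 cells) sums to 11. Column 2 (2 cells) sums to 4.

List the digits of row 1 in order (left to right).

2 1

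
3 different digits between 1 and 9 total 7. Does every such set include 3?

The only way to make 7 from 3 distinct digits is {1,2,4}, which does not contain 3.

No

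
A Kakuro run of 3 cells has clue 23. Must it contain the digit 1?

No

The only way to make 23 from 3 distinct digits is {6,8,9}, which does not contain 1.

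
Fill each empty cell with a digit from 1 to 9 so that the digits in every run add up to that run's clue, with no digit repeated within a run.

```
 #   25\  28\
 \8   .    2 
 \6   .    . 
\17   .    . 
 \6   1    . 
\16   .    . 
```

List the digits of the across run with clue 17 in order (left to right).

9 8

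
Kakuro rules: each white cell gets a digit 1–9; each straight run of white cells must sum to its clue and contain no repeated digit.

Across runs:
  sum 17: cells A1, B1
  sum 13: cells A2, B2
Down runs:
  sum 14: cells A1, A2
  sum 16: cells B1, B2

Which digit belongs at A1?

17 in 2 cells must be {8,9}; 16 in 2 cells must be {7,9}.
The 17 across and the 16 down share only 9, so B1 = 9.
B2 = 16 − 9 = 7 completes the 16 down.
A1 = 17 − 9 = 8 completes the 17 across.
A2 = 13 − 7 = 6 completes the 13 across.

8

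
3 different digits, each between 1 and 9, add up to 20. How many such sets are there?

4

3 distinct digits from 1–9 sum between 6 and 24.
Enumerating: {3,8,9}, {4,7,9}, {5,6,9}, {5,7,8}.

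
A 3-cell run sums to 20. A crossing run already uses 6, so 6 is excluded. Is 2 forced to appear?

No

Counterexample: {3,8,9} sums to 20 under that restriction without using 2.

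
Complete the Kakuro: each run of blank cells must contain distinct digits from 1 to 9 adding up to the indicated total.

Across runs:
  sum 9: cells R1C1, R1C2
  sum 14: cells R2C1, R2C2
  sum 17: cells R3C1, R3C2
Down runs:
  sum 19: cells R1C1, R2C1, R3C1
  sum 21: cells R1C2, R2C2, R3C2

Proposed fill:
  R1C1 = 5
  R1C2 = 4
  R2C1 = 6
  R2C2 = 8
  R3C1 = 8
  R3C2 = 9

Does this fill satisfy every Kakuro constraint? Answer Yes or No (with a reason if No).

Across: 5+4=9; 6+8=14; 8+9=17. Down: 5+6+8=19; 4+8+9=21. No digit repeats within any run.

Yes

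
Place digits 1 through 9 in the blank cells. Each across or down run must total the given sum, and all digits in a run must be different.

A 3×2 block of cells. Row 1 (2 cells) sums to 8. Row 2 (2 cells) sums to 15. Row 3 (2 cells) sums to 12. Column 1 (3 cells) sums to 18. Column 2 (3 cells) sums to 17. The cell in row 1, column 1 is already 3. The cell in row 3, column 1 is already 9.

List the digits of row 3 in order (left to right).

9 3

(1,2) = 8 − 3 = 5 completes the 8 across.
(2,1) = 18 − 12 = 6 completes the 18 down.
(2,2) = 15 − 6 = 9 completes the 15 across.
(3,2) = 12 − 9 = 3 completes the 12 across.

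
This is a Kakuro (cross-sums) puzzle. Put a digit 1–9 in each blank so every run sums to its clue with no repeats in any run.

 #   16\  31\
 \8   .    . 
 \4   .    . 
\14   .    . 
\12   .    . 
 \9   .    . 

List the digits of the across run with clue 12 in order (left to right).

3 9

4 in 2 cells must be {1,3}; 16 in 5 cells must be {1,2,3,4,6}.
Only 6 fits R3C1 under both its across sum 14 and down sum 16.
R3C2 = 14 − 6 = 8 completes the 14 across.
Nothing is forced directly, so branch on R4C1, whose candidates are 3 or 4. If R4C1 = 4: then R4C2 would have to be in {8} for the 12 across but in {1,2,3,4,5,6,7,9} for the 31 down — contradiction. So R4C1 = 3.
R2C1 = 1: the only remaining digit allowed by both the 4 across and the 16 down.
R2C2 = 4 − 1 = 3 completes the 4 across.
R4C2 = 12 − 3 = 9 completes the 12 across.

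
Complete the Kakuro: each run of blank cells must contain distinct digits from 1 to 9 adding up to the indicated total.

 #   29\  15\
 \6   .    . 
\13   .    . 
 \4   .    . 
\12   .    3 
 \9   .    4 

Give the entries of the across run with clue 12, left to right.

9 3

4 in 2 cells must be {1,3}; 15 in 5 cells must be {1,2,3,4,5}.
Given what's placed, R2C2 must be 5 to fit the 13 across and 15 down.
R3C2 = 1: the only remaining digit allowed by both the 4 across and the 15 down.
R4C1 = 12 − 3 = 9 completes the 12 across.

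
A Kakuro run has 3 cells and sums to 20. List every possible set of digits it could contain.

3 distinct digits from 1–9 sum between 6 and 24.

{3,8,9}; {4,7,9}; {5,6,9}; {5,7,8}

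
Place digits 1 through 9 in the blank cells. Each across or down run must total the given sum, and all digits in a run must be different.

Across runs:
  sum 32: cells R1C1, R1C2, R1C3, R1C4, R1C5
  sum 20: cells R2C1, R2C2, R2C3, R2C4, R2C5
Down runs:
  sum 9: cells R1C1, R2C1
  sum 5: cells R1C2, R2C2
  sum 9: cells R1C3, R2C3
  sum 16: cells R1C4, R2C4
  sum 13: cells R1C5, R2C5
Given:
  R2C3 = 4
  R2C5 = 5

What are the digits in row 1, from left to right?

16 in 2 cells must be {7,9}.
R1C3 = 9 − 4 = 5 completes the 9 down.
R1C5 = 13 − 5 = 8 completes the 13 down.
Given what's placed, R2C4 must be 7 to fit the 20 across and 16 down.
R1C4 = 16 − 7 = 9 completes the 16 down.
Nothing is forced directly, so branch on R2C1, whose candidates are 1 or 3. If R2C1 = 1: then R1C1 would have to be in {3,4,6,7} for the 32 across but in {8} for the 9 down — contradiction. So R2C1 = 3.
R1C1 = 9 − 3 = 6 completes the 9 down.
R1C2 = 32 − 28 = 4 completes the 32 across.

6, 4, 5, 9, 8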